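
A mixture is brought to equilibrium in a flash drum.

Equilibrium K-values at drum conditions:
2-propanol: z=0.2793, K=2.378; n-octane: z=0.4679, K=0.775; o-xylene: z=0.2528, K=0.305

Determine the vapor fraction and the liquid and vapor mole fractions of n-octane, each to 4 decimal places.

ψ = 0.1759, x_n-octane = 0.4872, y_n-octane = 0.3776

Newton iteration, ψ⁰ = 0.5:
  ψ = 0.5000: g = -0.16002, g' = -0.5028 → ψ = 0.1817
  ψ = 0.1817: g = -0.00307, g' = -0.5249 → ψ = 0.1759
Converged at ψ = 0.1759.
Compositions from xᵢ = zᵢ/(1+ψ(Kᵢ−1)), yᵢ = Kᵢxᵢ:
  2-propanol: x = 0.2248, y = 0.5346
  n-octane: x = 0.4872, y = 0.3776
  o-xylene: x = 0.2880, y = 0.0878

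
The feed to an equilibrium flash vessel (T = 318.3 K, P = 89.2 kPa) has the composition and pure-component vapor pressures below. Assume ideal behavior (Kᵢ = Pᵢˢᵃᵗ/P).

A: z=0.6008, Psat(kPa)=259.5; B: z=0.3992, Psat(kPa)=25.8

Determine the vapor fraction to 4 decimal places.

ψ = 0.6362

Raoult's law: Kᵢ = Pᵢˢᵃᵗ/P = Pᵢˢᵃᵗ/89.2.
  K_A = 259.5/89.2 = 2.909193, K_B = 25.8/89.2 = 0.289238
Binary case is linear: z₁(K₁−1)(1+ψ(K₂−1)) + z₂(K₂−1)(1+ψ(K₁−1)) = 0
⇒ ψ = [z₁(K₁−1)+z₂(K₂−1)] / [−(K₁−1)(K₂−1)] = 0.86331/1.35698 = 0.6362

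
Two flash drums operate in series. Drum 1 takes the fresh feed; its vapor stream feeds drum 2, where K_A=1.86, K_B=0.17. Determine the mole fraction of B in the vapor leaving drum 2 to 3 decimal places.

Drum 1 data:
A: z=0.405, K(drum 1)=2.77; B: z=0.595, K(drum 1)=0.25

Drum 1:
Material balance + equilibrium reduce to Σ zᵢ(Kᵢ−1)/(1+ψ₁(Kᵢ−1)) = 0.
Feasibility: ΣzᵢKᵢ = 1.271, Σzᵢ/Kᵢ = 2.526 — both > 1, two phases present.
Binary case is linear: z₁(K₁−1)(1+ψ₁(K₂−1)) + z₂(K₂−1)(1+ψ₁(K₁−1)) = 0
⇒ ψ₁ = [z₁(K₁−1)+z₂(K₂−1)] / [−(K₁−1)(K₂−1)] = 0.2706/1.3275 = 0.204
Drum-1 compositions:
  A: x = 0.298, y = 0.824
  B: x = 0.702, y = 0.176
Drum-2 feed = drum-1 vapor: z₂ = (0.8244, 0.1756).
Drum 2:
Rachford–Rice: g(ψ₂) = Σ zᵢ(Kᵢ−1)/(1+ψ₂(Kᵢ−1)) = 0.
Check two-phase: ΣzᵢKᵢ = 1.563 > 1 and Σzᵢ/Kᵢ = 1.476 > 1, so g(0) = 0.563 > 0 and g(1) = -0.476 < 0.
Iterate (Newton) starting at ψ₂ = 0.68:
  ψ₂ = 0.680: g = 0.1128, g' = -0.880 → ψ₂ = 0.808
  ψ₂ = 0.808: g = -0.0244, g' = -1.328 → ψ₂ = 0.790
  ψ₂ = 0.790: g = -0.0009, g' = -1.236 → ψ₂ = 0.789
Converged at ψ₂ = 0.789.
  A: x = 0.491, y = 0.913
  B: x = 0.509, y = 0.087

y_B (drum 2) = 0.087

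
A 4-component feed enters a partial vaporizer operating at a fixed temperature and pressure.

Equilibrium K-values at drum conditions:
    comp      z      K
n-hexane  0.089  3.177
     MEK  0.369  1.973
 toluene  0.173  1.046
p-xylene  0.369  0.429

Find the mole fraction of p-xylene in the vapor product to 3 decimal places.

y_p-xylene = 0.240

Iterate (Newton) starting at V/F = 0.5:
  V/F = 0.500: g = 0.0472, g' = -0.491 → V/F = 0.596
Converged at V/F = 0.596.
Compositions from xᵢ = zᵢ/(1+V/F(Kᵢ−1)), yᵢ = Kᵢxᵢ:
  n-hexane: x = 0.039, y = 0.123
  MEK: x = 0.234, y = 0.461
  toluene: x = 0.168, y = 0.176
  p-xylene: x = 0.559, y = 0.240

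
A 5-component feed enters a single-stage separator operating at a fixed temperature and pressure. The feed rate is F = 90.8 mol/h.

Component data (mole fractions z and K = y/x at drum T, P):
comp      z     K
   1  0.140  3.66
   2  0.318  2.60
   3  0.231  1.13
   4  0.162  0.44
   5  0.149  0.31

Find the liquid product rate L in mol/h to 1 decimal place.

L = 21.1 mol/h

Material balance + equilibrium reduce to Σ zᵢ(Kᵢ−1)/(1+β(Kᵢ−1)) = 0.
g(0) = ΣzᵢKᵢ − 1 = 0.718 and g(1) = 1 − Σzᵢ/Kᵢ = -0.214, so a root lies in (0, 1).
Newton iteration, β⁰ = 0.3:
  β = 0.300: g = 0.3411, g' = -0.868 → β = 0.693
  β = 0.693: g = 0.0545, g' = -0.705 → β = 0.770
  β = 0.770: g = -0.0017, g' = -0.753 → β = 0.768
Converged at β = 0.768.
Then V = β·F = 0.7681·90.8 = 69.7 mol/h and L = F − V = 21.1 mol/h.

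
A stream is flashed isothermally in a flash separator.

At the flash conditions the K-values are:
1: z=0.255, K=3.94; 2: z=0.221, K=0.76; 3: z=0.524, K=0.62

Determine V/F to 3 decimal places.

V/F = 0.495

Iterate (Newton) starting at V/F = 0.59:
  V/F = 0.590: g = -0.0443, g' = -0.438 → V/F = 0.489
  V/F = 0.489: g = 0.0030, g' = -0.502 → V/F = 0.495
Converged at V/F = 0.495.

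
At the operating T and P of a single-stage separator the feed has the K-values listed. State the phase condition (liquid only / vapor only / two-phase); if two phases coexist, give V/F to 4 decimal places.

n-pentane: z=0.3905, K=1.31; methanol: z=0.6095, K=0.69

ΣzᵢKᵢ = 0.9321; Σzᵢ/Kᵢ = 1.1814.
Since ΣzᵢKᵢ < 1 the mixture is below its bubble point — single liquid phase.

liquid only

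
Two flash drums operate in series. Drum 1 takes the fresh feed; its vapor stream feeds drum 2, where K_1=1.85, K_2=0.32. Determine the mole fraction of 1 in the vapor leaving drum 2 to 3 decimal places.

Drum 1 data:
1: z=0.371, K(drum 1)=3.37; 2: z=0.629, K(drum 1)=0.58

y_1 (drum 2) = 0.822

Drum 1:
Rachford–Rice: g(ψ₁) = Σ zᵢ(Kᵢ−1)/(1+ψ₁(Kᵢ−1)) = 0.
Feasibility: ΣzᵢKᵢ = 1.615, Σzᵢ/Kᵢ = 1.195 — both > 1, two phases present.
Iterate (Newton) starting at ψ₁ = 0.5:
  ψ₁ = 0.500: g = 0.0680, g' = -0.614 → ψ₁ = 0.611
  ψ₁ = 0.611: g = 0.0039, g' = -0.549 → ψ₁ = 0.618
Converged at ψ₁ = 0.618.
Drum-1 compositions:
  1: x = 0.151, y = 0.507
  2: x = 0.849, y = 0.493
Drum-2 feed = drum-1 vapor: z₂ = (0.5073, 0.4927).
Drum 2:
Binary case is linear: z₁(K₁−1)(1+ψ₂(K₂−1)) + z₂(K₂−1)(1+ψ₂(K₁−1)) = 0
⇒ ψ₂ = [z₁(K₁−1)+z₂(K₂−1)] / [−(K₁−1)(K₂−1)] = 0.0962/0.5780 = 0.166
  1: x = 0.444, y = 0.822
  2: x = 0.556, y = 0.178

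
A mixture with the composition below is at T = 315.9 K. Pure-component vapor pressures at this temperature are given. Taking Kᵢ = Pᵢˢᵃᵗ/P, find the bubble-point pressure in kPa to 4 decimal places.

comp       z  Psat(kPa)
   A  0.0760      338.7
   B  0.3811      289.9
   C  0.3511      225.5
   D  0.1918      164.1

Pbub = 246.8695 kPa

At the bubble point ψ → 0, so ΣzᵢKᵢ = 1 with Kᵢ = Pᵢˢᵃᵗ/P ⇒ P = ΣzᵢPᵢˢᵃᵗ.
P = 0.0760·338.7 + 0.3811·289.9 + 0.3511·225.5 + 0.1918·164.1 = 246.8695 kPa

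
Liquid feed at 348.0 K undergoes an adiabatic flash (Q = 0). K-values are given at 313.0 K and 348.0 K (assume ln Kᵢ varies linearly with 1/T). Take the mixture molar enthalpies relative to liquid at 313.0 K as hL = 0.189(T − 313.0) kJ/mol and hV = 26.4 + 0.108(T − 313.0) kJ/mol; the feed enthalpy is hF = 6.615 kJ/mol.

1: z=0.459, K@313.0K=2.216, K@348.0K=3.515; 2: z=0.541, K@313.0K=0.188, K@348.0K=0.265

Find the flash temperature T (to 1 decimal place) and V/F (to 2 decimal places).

Adiabatic flash: solve Rachford–Rice at each trial T, then check hF = ψ·hV(T) + (1−ψ)·hL(T).
  T = 313.0 K: K = (2.216, 0.188), RR gives ψ = 0.120, H_out = 3.178 kJ/mol
  T = 348.0 K: K = (3.515, 0.265), RR gives ψ = 0.409, H_out = 16.262 kJ/mol
  T = 330.5 K: K = (2.825, 0.225), RR gives ψ = 0.296, H_out = 10.703 kJ/mol
  T = 321.8 K: K = (2.512, 0.206), RR gives ψ = 0.221, H_out = 7.330 kJ/mol
  T = 317.4 K: K = (2.361, 0.197), RR gives ψ = 0.174, H_out = 5.372 kJ/mol
  T = 319.6 K: K = (2.436, 0.202), RR gives ψ = 0.198, H_out = 6.376 kJ/mol
  T = 320.7 K: K = (2.474, 0.204), RR gives ψ = 0.210, H_out = 6.859 kJ/mol
Linear interpolation between T = 319.6 (H_out = 6.376) and T = 320.7 (H_out = 6.859) on hF = 6.615 gives T ≈ 320.1 K, at which ψ = 0.20.

T = 320.1 K, V/F = 0.20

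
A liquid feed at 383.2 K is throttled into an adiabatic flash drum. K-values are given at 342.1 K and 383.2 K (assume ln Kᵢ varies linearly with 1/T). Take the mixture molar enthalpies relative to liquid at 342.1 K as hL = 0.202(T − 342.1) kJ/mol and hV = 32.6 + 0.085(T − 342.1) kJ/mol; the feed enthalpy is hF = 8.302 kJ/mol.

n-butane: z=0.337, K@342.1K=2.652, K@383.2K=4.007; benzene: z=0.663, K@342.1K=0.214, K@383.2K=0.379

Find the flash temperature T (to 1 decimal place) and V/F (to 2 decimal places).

Adiabatic flash: solve Rachford–Rice at each trial T, then check hF = ψ·hV(T) + (1−ψ)·hL(T).
  T = 342.1 K: K = (2.652, 0.214), RR gives ψ = 0.027, H_out = 0.894 kJ/mol
  T = 383.2 K: K = (4.007, 0.379), RR gives ψ = 0.322, H_out = 17.256 kJ/mol
  T = 362.6 K: K = (3.297, 0.289), RR gives ψ = 0.185, H_out = 9.742 kJ/mol
  T = 352.4 K: K = (2.968, 0.250), RR gives ψ = 0.112, H_out = 5.610 kJ/mol
  T = 357.5 K: K = (3.130, 0.269), RR gives ψ = 0.150, H_out = 7.728 kJ/mol
  T = 360.1 K: K = (3.214, 0.279), RR gives ψ = 0.168, H_out = 8.766 kJ/mol
  T = 358.8 K: K = (3.172, 0.274), RR gives ψ = 0.159, H_out = 8.250 kJ/mol
Linear interpolation between T = 358.8 (H_out = 8.250) and T = 360.1 (H_out = 8.766) on hF = 8.302 gives T ≈ 358.9 K, at which ψ = 0.16.

T = 358.9 K, V/F = 0.16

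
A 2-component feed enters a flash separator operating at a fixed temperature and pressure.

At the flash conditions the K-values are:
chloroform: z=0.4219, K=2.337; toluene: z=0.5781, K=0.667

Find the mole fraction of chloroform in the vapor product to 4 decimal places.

y_chloroform = 0.4660

Newton–Raphson from ψ = 0.3:
  ψ = 0.3000: g = 0.18872, g' = -0.4633 → ψ = 0.7073
  ψ = 0.7073: g = 0.03808, g' = -0.3089 → ψ = 0.8306
  ψ = 0.8306: g = 0.00115, g' = -0.2918 → ψ = 0.8346
Converged at ψ = 0.8346.
Compositions from xᵢ = zᵢ/(1+ψ(Kᵢ−1)), yᵢ = Kᵢxᵢ:
  chloroform: x = 0.1994, y = 0.4660
  toluene: x = 0.8006, y = 0.5340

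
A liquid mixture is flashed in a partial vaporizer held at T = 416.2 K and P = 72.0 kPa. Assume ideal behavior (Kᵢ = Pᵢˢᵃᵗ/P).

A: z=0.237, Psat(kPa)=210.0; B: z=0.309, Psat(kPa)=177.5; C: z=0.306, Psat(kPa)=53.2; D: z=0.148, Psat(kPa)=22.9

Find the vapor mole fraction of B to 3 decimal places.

Raoult's law: Kᵢ = Pᵢˢᵃᵗ/P = Pᵢˢᵃᵗ/72.0.
  K_A = 210.0/72.0 = 2.91667, K_B = 177.5/72.0 = 2.46528, K_C = 53.2/72.0 = 0.73889, K_D = 22.9/72.0 = 0.31806
Rachford–Rice: g(ψ) = Σ zᵢ(Kᵢ−1)/(1+ψ(Kᵢ−1)) = 0.
Check two-phase: ΣzᵢKᵢ = 1.726 > 1 and Σzᵢ/Kᵢ = 1.086 > 1, so g(0) = 0.726 > 0 and g(1) = -0.086 < 0.
Newton iteration, ψ⁰ = 0.37:
  ψ = 0.370: g = 0.3359, g' = -0.726 → ψ = 0.833
  ψ = 0.833: g = 0.0431, g' = -0.667 → ψ = 0.898
  ψ = 0.898: g = -0.0020, g' = -0.734 → ψ = 0.895
Converged at ψ = 0.895.
Compositions from xᵢ = zᵢ/(1+ψ(Kᵢ−1)), yᵢ = Kᵢxᵢ:
  A: x = 0.087, y = 0.255
  B: x = 0.134, y = 0.330
  C: x = 0.399, y = 0.295
  D: x = 0.380, y = 0.121

y_B = 0.330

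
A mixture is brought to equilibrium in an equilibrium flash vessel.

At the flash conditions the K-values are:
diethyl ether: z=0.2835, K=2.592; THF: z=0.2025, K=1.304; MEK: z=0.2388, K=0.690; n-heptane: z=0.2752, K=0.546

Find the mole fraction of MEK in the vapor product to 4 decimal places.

Let ψ = V/F and solve Σ zᵢ(Kᵢ−1)/(1+ψ(Kᵢ−1)) = 0.
Feasibility: ΣzᵢKᵢ = 1.3139, Σzᵢ/Kᵢ = 1.1148 — both > 1, two phases present.
Newton–Raphson from ψ = 0.5:
  ψ = 0.5000: g = 0.05550, g' = -0.3639 → ψ = 0.6525
  ψ = 0.6525: g = 0.00241, g' = -0.3365 → ψ = 0.6597
Converged at ψ = 0.6597.
Compositions from xᵢ = zᵢ/(1+ψ(Kᵢ−1)), yᵢ = Kᵢxᵢ:
  diethyl ether: x = 0.1383, y = 0.3584
  THF: x = 0.1687, y = 0.2200
  MEK: x = 0.3002, y = 0.2071
  n-heptane: x = 0.3929, y = 0.2145

y_MEK = 0.2071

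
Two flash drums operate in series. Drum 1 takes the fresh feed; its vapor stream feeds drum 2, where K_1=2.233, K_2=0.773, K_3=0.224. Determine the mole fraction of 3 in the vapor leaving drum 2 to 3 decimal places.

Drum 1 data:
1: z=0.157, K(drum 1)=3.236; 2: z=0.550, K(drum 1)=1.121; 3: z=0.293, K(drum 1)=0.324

y_3 (drum 2) = 0.035

Drum 1:
Let ψ₁ = V/F and solve Σ zᵢ(Kᵢ−1)/(1+ψ₁(Kᵢ−1)) = 0.
Feasibility: ΣzᵢKᵢ = 1.220, Σzᵢ/Kᵢ = 1.443 — both > 1, two phases present.
Newton iteration, ψ₁⁰ = 0.5:
  ψ₁ = 0.500: g = -0.0707, g' = -0.488 → ψ₁ = 0.355
  ψ₁ = 0.355: g = -0.0011, g' = -0.483 → ψ₁ = 0.353
Converged at ψ₁ = 0.353.
Drum-1 compositions:
  1: x = 0.088, y = 0.284
  2: x = 0.527, y = 0.591
  3: x = 0.385, y = 0.125
Drum-2 feed = drum-1 vapor: z₂ = (0.2840, 0.5913, 0.1247).
Drum 2:
Let ψ₂ = V/F and solve Σ zᵢ(Kᵢ−1)/(1+ψ₂(Kᵢ−1)) = 0.
Check two-phase: ΣzᵢKᵢ = 1.119 > 1 and Σzᵢ/Kᵢ = 1.449 > 1, so g(0) = 0.119 > 0 and g(1) = -0.449 < 0.
Newton–Raphson from ψ₂ = 0.5:
  ψ₂ = 0.500: g = -0.0928, g' = -0.404 → ψ₂ = 0.270
  ψ₂ = 0.270: g = -0.0028, g' = -0.398 → ψ₂ = 0.263
Converged at ψ₂ = 0.263.
  1: x = 0.214, y = 0.479
  2: x = 0.629, y = 0.486
  3: x = 0.157, y = 0.035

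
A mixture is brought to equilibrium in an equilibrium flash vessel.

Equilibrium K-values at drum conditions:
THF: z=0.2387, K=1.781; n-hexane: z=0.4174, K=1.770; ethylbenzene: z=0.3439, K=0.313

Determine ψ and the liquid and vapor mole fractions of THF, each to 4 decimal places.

ψ = 0.5107, x_THF = 0.1706, y_THF = 0.3039

Material balance + equilibrium reduce to Σ zᵢ(Kᵢ−1)/(1+ψ(Kᵢ−1)) = 0.
g(0) = ΣzᵢKᵢ − 1 = 0.2716 and g(1) = 1 − Σzᵢ/Kᵢ = -0.4686, so a root lies in (0, 1).
Newton–Raphson from ψ = 0.5:
  ψ = 0.5000: g = 0.00625, g' = -0.5809 → ψ = 0.5108
  ψ = 0.5108: g = -0.00003, g' = -0.5871 → ψ = 0.5107
Converged at ψ = 0.5107.
Compositions from xᵢ = zᵢ/(1+ψ(Kᵢ−1)), yᵢ = Kᵢxᵢ:
  THF: x = 0.1706, y = 0.3039
  n-hexane: x = 0.2996, y = 0.5303
  ethylbenzene: x = 0.5298, y = 0.1658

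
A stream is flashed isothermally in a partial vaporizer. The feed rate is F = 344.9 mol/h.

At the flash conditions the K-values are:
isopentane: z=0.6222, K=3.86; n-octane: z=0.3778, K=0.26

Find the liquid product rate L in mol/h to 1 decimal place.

Rachford–Rice: g(β) = Σ zᵢ(Kᵢ−1)/(1+β(Kᵢ−1)) = 0.
g(0) = ΣzᵢKᵢ − 1 = 1.4999 and g(1) = 1 − Σzᵢ/Kᵢ = -0.6143, so a root lies in (0, 1).
Binary case is linear: z₁(K₁−1)(1+β(K₂−1)) + z₂(K₂−1)(1+β(K₁−1)) = 0
⇒ β = [z₁(K₁−1)+z₂(K₂−1)] / [−(K₁−1)(K₂−1)] = 1.49992/2.11640 = 0.7087
Then V = β·F = 0.7087·344.9 = 244.4 mol/h and L = F − V = 100.5 mol/h.

L = 100.5 mol/h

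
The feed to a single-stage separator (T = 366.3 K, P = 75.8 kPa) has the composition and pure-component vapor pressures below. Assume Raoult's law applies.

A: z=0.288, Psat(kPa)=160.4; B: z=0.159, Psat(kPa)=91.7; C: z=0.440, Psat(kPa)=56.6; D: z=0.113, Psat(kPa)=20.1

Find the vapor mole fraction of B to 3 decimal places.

Raoult's law: Kᵢ = Pᵢˢᵃᵗ/P = Pᵢˢᵃᵗ/75.8.
  K_A = 160.4/75.8 = 2.11609, K_B = 91.7/75.8 = 1.20976, K_C = 56.6/75.8 = 0.74670, K_D = 20.1/75.8 = 0.26517
Newton iteration, ψ⁰ = 0.5:
  ψ = 0.500: g = -0.0224, g' = -0.343 → ψ = 0.435
  ψ = 0.435: g = -0.0003, g' = -0.336 → ψ = 0.434
Converged at ψ = 0.434.
Compositions from xᵢ = zᵢ/(1+ψ(Kᵢ−1)), yᵢ = Kᵢxᵢ:
  A: x = 0.194, y = 0.411
  B: x = 0.146, y = 0.176
  C: x = 0.494, y = 0.369
  D: x = 0.166, y = 0.044

y_B = 0.176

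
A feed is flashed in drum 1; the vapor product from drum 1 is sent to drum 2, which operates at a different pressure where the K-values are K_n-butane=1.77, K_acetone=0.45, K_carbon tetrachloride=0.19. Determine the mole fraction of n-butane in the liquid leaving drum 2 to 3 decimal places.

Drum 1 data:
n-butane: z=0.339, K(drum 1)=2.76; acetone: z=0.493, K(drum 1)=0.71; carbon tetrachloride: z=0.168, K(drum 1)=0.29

Drum 1:
Rachford–Rice: g(ψ₁) = Σ zᵢ(Kᵢ−1)/(1+ψ₁(Kᵢ−1)) = 0.
Check two-phase: ΣzᵢKᵢ = 1.334 > 1 and Σzᵢ/Kᵢ = 1.397 > 1, so g(0) = 0.334 > 0 and g(1) = -0.397 < 0.
Newton iteration, ψ₁⁰ = 0.5:
  ψ₁ = 0.500: g = -0.0348, g' = -0.557 → ψ₁ = 0.438
Converged at ψ₁ = 0.438.
Drum-1 compositions:
  n-butane: x = 0.191, y = 0.528
  acetone: x = 0.565, y = 0.401
  carbon tetrachloride: x = 0.244, y = 0.071
Drum-2 feed = drum-1 vapor: z₂ = (0.5283, 0.4010, 0.0707).
Drum 2:
Let ψ₂ = V/F and solve Σ zᵢ(Kᵢ−1)/(1+ψ₂(Kᵢ−1)) = 0.
Check two-phase: ΣzᵢKᵢ = 1.129 > 1 and Σzᵢ/Kᵢ = 1.562 > 1, so g(0) = 0.129 > 0 and g(1) = -0.562 < 0.
Newton–Raphson from ψ₂ = 0.52:
  ψ₂ = 0.520: g = -0.1173, g' = -0.536 → ψ₂ = 0.301
  ψ₂ = 0.301: g = -0.0098, g' = -0.462 → ψ₂ = 0.280
Converged at ψ₂ = 0.280.
  n-butane: x = 0.435, y = 0.769
  acetone: x = 0.474, y = 0.213
  carbon tetrachloride: x = 0.091, y = 0.017

x_n-butane (drum 2) = 0.435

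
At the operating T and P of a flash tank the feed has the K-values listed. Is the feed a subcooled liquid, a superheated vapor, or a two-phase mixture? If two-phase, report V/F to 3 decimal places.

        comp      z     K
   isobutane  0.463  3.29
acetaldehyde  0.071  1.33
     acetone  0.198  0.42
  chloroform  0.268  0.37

two-phase, V/F = 0.621

ΣzᵢKᵢ = 1.800; Σzᵢ/Kᵢ = 1.390.
Both exceed 1, so a two-phase solution exists.
Rachford–Rice: g(ψ) = Σ zᵢ(Kᵢ−1)/(1+ψ(Kᵢ−1)) = 0.
Iterate (Newton) starting at ψ = 0.55:
  ψ = 0.550: g = 0.0621, g' = -0.874 → ψ = 0.621
Converged at ψ = 0.621.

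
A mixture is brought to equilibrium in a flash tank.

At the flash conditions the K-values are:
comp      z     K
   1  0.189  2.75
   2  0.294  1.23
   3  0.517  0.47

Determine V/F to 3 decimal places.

Rachford–Rice: g(V/F) = Σ zᵢ(Kᵢ−1)/(1+V/F(Kᵢ−1)) = 0.
Check two-phase: ΣzᵢKᵢ = 1.124 > 1 and Σzᵢ/Kᵢ = 1.408 > 1, so g(0) = 0.124 > 0 and g(1) = -0.408 < 0.
Iterate (Newton) starting at V/F = 0.5:
  V/F = 0.500: g = -0.1358, g' = -0.446 → V/F = 0.196
  V/F = 0.196: g = 0.0054, g' = -0.516 → V/F = 0.206
Converged at V/F = 0.206.

V/F = 0.206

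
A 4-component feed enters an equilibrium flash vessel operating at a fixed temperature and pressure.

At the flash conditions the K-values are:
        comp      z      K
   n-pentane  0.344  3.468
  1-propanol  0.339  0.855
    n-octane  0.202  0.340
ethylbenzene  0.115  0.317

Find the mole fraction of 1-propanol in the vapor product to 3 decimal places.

Let β = V/F and solve Σ zᵢ(Kᵢ−1)/(1+β(Kᵢ−1)) = 0.
Check two-phase: ΣzᵢKᵢ = 1.588 > 1 and Σzᵢ/Kᵢ = 1.453 > 1, so g(0) = 0.588 > 0 and g(1) = -0.453 < 0.
Newton–Raphson from β = 0.5:
  β = 0.500: g = 0.0088, g' = -0.748 → β = 0.512
Converged at β = 0.512.
Compositions from xᵢ = zᵢ/(1+β(Kᵢ−1)), yᵢ = Kᵢxᵢ:
  n-pentane: x = 0.152, y = 0.527
  1-propanol: x = 0.366, y = 0.313
  n-octane: x = 0.305, y = 0.104
  ethylbenzene: x = 0.177, y = 0.056

y_1-propanol = 0.313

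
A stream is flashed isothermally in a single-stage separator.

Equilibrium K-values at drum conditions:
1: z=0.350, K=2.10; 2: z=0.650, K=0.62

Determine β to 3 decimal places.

Let β = V/F and solve Σ zᵢ(Kᵢ−1)/(1+β(Kᵢ−1)) = 0.
Check two-phase: ΣzᵢKᵢ = 1.138 > 1 and Σzᵢ/Kᵢ = 1.215 > 1, so g(0) = 0.138 > 0 and g(1) = -0.215 < 0.
Iterate (Newton) starting at β = 0.5:
  β = 0.500: g = -0.0566, g' = -0.319 → β = 0.323
  β = 0.323: g = 0.0025, g' = -0.353 → β = 0.330
Converged at β = 0.330.

β = 0.330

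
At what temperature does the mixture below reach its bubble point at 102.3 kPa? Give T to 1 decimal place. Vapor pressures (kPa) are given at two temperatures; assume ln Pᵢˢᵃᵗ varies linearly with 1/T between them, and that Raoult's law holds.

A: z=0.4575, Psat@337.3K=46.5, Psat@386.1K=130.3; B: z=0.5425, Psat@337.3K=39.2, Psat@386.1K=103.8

Bubble-point temperature: ΣzᵢPᵢˢᵃᵗ(T) = P. Interpolate ln Pᵢˢᵃᵗ = aᵢ + bᵢ/T.
  T = 337.3 K: ΣzᵢPᵢˢᵃᵗ = 42.54 kPa
  T = 386.1 K: ΣzᵢPᵢˢᵃᵗ = 115.92 kPa
  T = 361.7 K: ΣzᵢPᵢˢᵃᵗ = 72.63 kPa
  T = 373.9 K: ΣzᵢPᵢˢᵃᵗ = 92.46 kPa
  T = 380.0 K: ΣzᵢPᵢˢᵃᵗ = 103.72 kPa
  T = 376.9 K: ΣzᵢPᵢˢᵃᵗ = 97.88 kPa
  T = 378.4 K: ΣzᵢPᵢˢᵃᵗ = 100.67 kPa
Interpolating between 378.4 K and 380.0 K gives T ≈ 379.3 K.

T = 379.3 K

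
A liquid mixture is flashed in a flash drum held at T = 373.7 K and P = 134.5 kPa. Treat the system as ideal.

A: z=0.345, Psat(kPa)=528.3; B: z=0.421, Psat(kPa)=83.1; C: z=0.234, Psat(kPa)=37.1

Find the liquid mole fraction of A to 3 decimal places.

Raoult's law: Kᵢ = Pᵢˢᵃᵗ/P = Pᵢˢᵃᵗ/134.5.
  K_A = 528.3/134.5 = 3.92788, K_B = 83.1/134.5 = 0.61784, K_C = 37.1/134.5 = 0.27584
Newton iteration, ψ⁰ = 0.5:
  ψ = 0.500: g = -0.0546, g' = -0.883 → ψ = 0.438
  ψ = 0.438: g = 0.0010, g' = -0.919 → ψ = 0.439
Converged at ψ = 0.439.
Compositions from xᵢ = zᵢ/(1+ψ(Kᵢ−1)), yᵢ = Kᵢxᵢ:
  A: x = 0.151, y = 0.593
  B: x = 0.506, y = 0.313
  C: x = 0.343, y = 0.095

x_A = 0.151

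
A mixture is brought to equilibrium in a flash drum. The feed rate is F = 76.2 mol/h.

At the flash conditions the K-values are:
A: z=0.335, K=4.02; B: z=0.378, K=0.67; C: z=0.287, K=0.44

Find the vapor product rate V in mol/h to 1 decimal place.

V = 41.4 mol/h

Rachford–Rice: g(V/F) = Σ zᵢ(Kᵢ−1)/(1+V/F(Kᵢ−1)) = 0.
g(0) = ΣzᵢKᵢ − 1 = 0.726 and g(1) = 1 − Σzᵢ/Kᵢ = -0.300, so a root lies in (0, 1).
Newton–Raphson from V/F = 0.5:
  V/F = 0.500: g = 0.0305, g' = -0.718 → V/F = 0.542
  V/F = 0.542: g = 0.0007, g' = -0.686 → V/F = 0.543
Converged at V/F = 0.543.
Then V = V/F·F = 0.5435·76.2 = 41.4 mol/h and L = F − V = 34.8 mol/h.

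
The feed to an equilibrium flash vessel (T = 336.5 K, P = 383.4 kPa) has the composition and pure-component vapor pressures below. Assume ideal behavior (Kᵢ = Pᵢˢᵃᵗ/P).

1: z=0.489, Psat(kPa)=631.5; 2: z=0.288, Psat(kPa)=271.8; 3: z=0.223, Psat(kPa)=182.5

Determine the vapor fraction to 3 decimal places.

Raoult's law: Kᵢ = Pᵢˢᵃᵗ/P = Pᵢˢᵃᵗ/383.4.
  K_1 = 631.5/383.4 = 1.64710, K_2 = 271.8/383.4 = 0.70892, K_3 = 182.5/383.4 = 0.47600
Iterate (Newton) starting at ψ = 0.5:
  ψ = 0.500: g = -0.0174, g' = -0.263 → ψ = 0.434
  ψ = 0.434: g = -0.0001, g' = -0.259 → ψ = 0.433
Converged at ψ = 0.433.

ψ = 0.433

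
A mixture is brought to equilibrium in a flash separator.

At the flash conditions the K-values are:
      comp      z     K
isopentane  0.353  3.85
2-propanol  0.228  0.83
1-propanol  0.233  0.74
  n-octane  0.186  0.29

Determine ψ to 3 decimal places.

ψ = 0.637

Let ψ = V/F and solve Σ zᵢ(Kᵢ−1)/(1+ψ(Kᵢ−1)) = 0.
Feasibility: ΣzᵢKᵢ = 1.775, Σzᵢ/Kᵢ = 1.323 — both > 1, two phases present.
Iterate (Newton) starting at ψ = 0.5:
  ψ = 0.500: g = 0.0981, g' = -0.742 → ψ = 0.632
  ψ = 0.632: g = 0.0035, g' = -0.705 → ψ = 0.637
Converged at ψ = 0.637.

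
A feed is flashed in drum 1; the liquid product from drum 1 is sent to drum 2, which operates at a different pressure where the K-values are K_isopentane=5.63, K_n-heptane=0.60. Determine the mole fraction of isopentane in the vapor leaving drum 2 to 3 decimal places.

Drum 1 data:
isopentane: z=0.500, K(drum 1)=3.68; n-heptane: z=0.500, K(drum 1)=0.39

Drum 1:
Let ψ₁ = V/F and solve Σ zᵢ(Kᵢ−1)/(1+ψ₁(Kᵢ−1)) = 0.
Feasibility: ΣzᵢKᵢ = 2.035, Σzᵢ/Kᵢ = 1.418 — both > 1, two phases present.
Newton–Raphson from ψ₁ = 0.38:
  ψ₁ = 0.380: g = 0.2669, g' = -1.197 → ψ₁ = 0.603
  ψ₁ = 0.603: g = 0.0298, g' = -0.990 → ψ₁ = 0.633
Converged at ψ₁ = 0.633.
Drum-1 compositions:
  isopentane: x = 0.185, y = 0.682
  n-heptane: x = 0.815, y = 0.318
Drum-2 feed = drum-1 liquid: z₂ = (0.1854, 0.8146).
Drum 2:
Binary case is linear: z₁(K₁−1)(1+ψ₂(K₂−1)) + z₂(K₂−1)(1+ψ₂(K₁−1)) = 0
⇒ ψ₂ = [z₁(K₁−1)+z₂(K₂−1)] / [−(K₁−1)(K₂−1)] = 0.5326/1.8520 = 0.288
  isopentane: x = 0.080, y = 0.448
  n-heptane: x = 0.920, y = 0.552

y_isopentane (drum 2) = 0.448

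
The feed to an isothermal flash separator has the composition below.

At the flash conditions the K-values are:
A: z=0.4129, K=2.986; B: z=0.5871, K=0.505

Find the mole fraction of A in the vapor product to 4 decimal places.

Material balance + equilibrium reduce to Σ zᵢ(Kᵢ−1)/(1+ψ(Kᵢ−1)) = 0.
g(0) = ΣzᵢKᵢ − 1 = 0.5294 and g(1) = 1 − Σzᵢ/Kᵢ = -0.3009, so a root lies in (0, 1).
Newton iteration, ψ⁰ = 0.5:
  ψ = 0.5000: g = 0.02525, g' = -0.6640 → ψ = 0.5380
  ψ = 0.5380: g = 0.00032, g' = -0.6479 → ψ = 0.5385
Converged at ψ = 0.5385.
Compositions from xᵢ = zᵢ/(1+ψ(Kᵢ−1)), yᵢ = Kᵢxᵢ:
  A: x = 0.1995, y = 0.5958
  B: x = 0.8005, y = 0.4042

y_A = 0.5958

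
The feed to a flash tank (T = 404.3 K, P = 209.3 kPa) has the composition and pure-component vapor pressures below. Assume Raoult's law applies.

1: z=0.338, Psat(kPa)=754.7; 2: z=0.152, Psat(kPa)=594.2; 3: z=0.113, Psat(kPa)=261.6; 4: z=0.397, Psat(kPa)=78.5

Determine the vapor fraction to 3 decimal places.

ψ = 0.719

Raoult's law: Kᵢ = Pᵢˢᵃᵗ/P = Pᵢˢᵃᵗ/209.3.
  K_1 = 754.7/209.3 = 3.60583, K_2 = 594.2/209.3 = 2.83899, K_3 = 261.6/209.3 = 1.24988, K_4 = 78.5/209.3 = 0.37506
Material balance + equilibrium reduce to Σ zᵢ(Kᵢ−1)/(1+ψ(Kᵢ−1)) = 0.
Check two-phase: ΣzᵢKᵢ = 1.940 > 1 and Σzᵢ/Kᵢ = 1.296 > 1, so g(0) = 0.940 > 0 and g(1) = -0.296 < 0.
Newton–Raphson from ψ = 0.5:
  ψ = 0.500: g = 0.1923, g' = -0.906 → ψ = 0.712
  ψ = 0.712: g = 0.0062, g' = -0.886 → ψ = 0.719
Converged at ψ = 0.719.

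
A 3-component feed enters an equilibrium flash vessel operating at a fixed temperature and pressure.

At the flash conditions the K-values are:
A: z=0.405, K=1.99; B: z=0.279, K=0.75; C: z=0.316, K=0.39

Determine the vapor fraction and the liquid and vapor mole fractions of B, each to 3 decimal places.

ψ = 0.295, x_B = 0.301, y_B = 0.226

Let ψ = V/F and solve Σ zᵢ(Kᵢ−1)/(1+ψ(Kᵢ−1)) = 0.
Feasibility: ΣzᵢKᵢ = 1.138, Σzᵢ/Kᵢ = 1.386 — both > 1, two phases present.
Newton–Raphson from ψ = 0.49:
  ψ = 0.490: g = -0.0844, g' = -0.442 → ψ = 0.299
  ψ = 0.299: g = -0.0017, g' = -0.433 → ψ = 0.295
Converged at ψ = 0.295.
Compositions from xᵢ = zᵢ/(1+ψ(Kᵢ−1)), yᵢ = Kᵢxᵢ:
  A: x = 0.313, y = 0.624
  B: x = 0.301, y = 0.226
  C: x = 0.385, y = 0.150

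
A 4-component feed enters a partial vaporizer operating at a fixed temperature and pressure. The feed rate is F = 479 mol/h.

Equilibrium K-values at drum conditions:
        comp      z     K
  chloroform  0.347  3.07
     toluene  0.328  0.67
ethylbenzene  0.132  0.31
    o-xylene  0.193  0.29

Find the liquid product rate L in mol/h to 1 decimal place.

L = 316.1 mol/h

Newton–Raphson from ψ = 0.5:
  ψ = 0.500: g = -0.1282, g' = -0.791 → ψ = 0.338
  ψ = 0.338: g = 0.0018, g' = -0.835 → ψ = 0.340
Converged at ψ = 0.340.
Then V = ψ·F = 0.3400·479 = 162.9 mol/h and L = F − V = 316.1 mol/h.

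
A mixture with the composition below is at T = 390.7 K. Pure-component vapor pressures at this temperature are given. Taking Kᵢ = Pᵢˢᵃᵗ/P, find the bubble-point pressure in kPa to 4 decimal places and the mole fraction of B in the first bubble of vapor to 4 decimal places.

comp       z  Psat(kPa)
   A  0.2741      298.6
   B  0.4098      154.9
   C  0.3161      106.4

Pbub = 178.9573 kPa, y_B = 0.3547

At the bubble point ψ → 0, so ΣzᵢKᵢ = 1 with Kᵢ = Pᵢˢᵃᵗ/P ⇒ P = ΣzᵢPᵢˢᵃᵗ.
P = 0.2741·298.6 + 0.4098·154.9 + 0.3161·106.4 = 178.9573 kPa
yᵢ = zᵢPᵢˢᵃᵗ/P ⇒ y_B = 0.4098·154.9/178.9573 = 0.3547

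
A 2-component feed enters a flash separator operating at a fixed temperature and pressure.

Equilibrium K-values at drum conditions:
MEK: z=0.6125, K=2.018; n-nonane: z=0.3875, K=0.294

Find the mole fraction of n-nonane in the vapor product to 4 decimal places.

y_n-nonane = 0.1736

Rachford–Rice: g(ψ) = Σ zᵢ(Kᵢ−1)/(1+ψ(Kᵢ−1)) = 0.
Feasibility: ΣzᵢKᵢ = 1.3499, Σzᵢ/Kᵢ = 1.6215 — both > 1, two phases present.
Binary case is linear: z₁(K₁−1)(1+ψ(K₂−1)) + z₂(K₂−1)(1+ψ(K₁−1)) = 0
⇒ ψ = [z₁(K₁−1)+z₂(K₂−1)] / [−(K₁−1)(K₂−1)] = 0.34995/0.71871 = 0.4869
Compositions from xᵢ = zᵢ/(1+ψ(Kᵢ−1)), yᵢ = Kᵢxᵢ:
  MEK: x = 0.4095, y = 0.8264
  n-nonane: x = 0.5905, y = 0.1736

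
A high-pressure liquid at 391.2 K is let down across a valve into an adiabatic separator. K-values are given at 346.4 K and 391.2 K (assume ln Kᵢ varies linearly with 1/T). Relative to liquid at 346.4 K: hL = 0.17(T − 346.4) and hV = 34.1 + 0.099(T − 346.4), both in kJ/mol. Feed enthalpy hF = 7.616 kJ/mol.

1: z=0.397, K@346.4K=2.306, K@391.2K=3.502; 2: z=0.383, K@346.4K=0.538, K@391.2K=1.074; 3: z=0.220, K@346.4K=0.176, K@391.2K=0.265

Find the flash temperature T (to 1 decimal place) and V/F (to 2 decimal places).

Adiabatic flash: solve Rachford–Rice at each trial T, then check hF = ψ·hV(T) + (1−ψ)·hL(T).
  T = 346.4 K: K = (2.306, 0.538, 0.176), RR gives ψ = 0.199, H_out = 6.778 kJ/mol
  T = 391.2 K: K = (3.502, 1.074, 0.265), RR gives ψ = 0.763, H_out = 31.211 kJ/mol
  T = 368.8 K: K = (2.878, 0.776, 0.219), RR gives ψ = 0.508, H_out = 20.317 kJ/mol
  T = 357.6 K: K = (2.585, 0.650, 0.197), RR gives ψ = 0.358, H_out = 13.836 kJ/mol
  T = 352.0 K: K = (2.444, 0.592, 0.186), RR gives ψ = 0.280, H_out = 10.390 kJ/mol
  T = 349.2 K: K = (2.374, 0.565, 0.181), RR gives ψ = 0.240, H_out = 8.608 kJ/mol
  T = 347.8 K: K = (2.340, 0.551, 0.179), RR gives ψ = 0.219, H_out = 7.700 kJ/mol
Linear interpolation between T = 346.4 (H_out = 6.778) and T = 347.8 (H_out = 7.700) on hF = 7.616 gives T ≈ 347.7 K, at which ψ = 0.22.

T = 347.7 K, V/F = 0.22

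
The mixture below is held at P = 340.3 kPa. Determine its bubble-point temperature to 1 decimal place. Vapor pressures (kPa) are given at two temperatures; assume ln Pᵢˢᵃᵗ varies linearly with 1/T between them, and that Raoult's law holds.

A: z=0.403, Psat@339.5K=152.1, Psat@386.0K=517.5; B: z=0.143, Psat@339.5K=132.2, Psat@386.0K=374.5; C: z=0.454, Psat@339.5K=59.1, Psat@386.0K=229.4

T = 382.9 K

Bubble-point temperature: ΣzᵢPᵢˢᵃᵗ(T) = P. Interpolate ln Pᵢˢᵃᵗ = aᵢ + bᵢ/T.
  T = 339.5 K: ΣzᵢPᵢˢᵃᵗ = 107.03 kPa
  T = 386.0 K: ΣzᵢPᵢˢᵃᵗ = 366.25 kPa
  T = 362.8 K: ΣzᵢPᵢˢᵃᵗ = 205.97 kPa
  T = 374.4 K: ΣzᵢPᵢˢᵃᵗ = 277.04 kPa
  T = 380.2 K: ΣzᵢPᵢˢᵃᵗ = 319.20 kPa
  T = 383.1 K: ΣzᵢPᵢˢᵃᵗ = 342.09 kPa
Interpolating between 380.2 K and 383.1 K gives T ≈ 382.9 K.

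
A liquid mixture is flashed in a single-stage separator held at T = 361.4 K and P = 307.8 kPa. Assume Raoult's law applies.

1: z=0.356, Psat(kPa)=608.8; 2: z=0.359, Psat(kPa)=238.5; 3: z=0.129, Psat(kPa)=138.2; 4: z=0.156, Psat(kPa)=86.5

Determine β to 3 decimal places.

β = 0.190

Raoult's law: Kᵢ = Pᵢˢᵃᵗ/P = Pᵢˢᵃᵗ/307.8.
  K_1 = 608.8/307.8 = 1.97791, K_2 = 238.5/307.8 = 0.77485, K_3 = 138.2/307.8 = 0.44899, K_4 = 86.5/307.8 = 0.28103
Let β = V/F and solve Σ zᵢ(Kᵢ−1)/(1+β(Kᵢ−1)) = 0.
Feasibility: ΣzᵢKᵢ = 1.084, Σzᵢ/Kᵢ = 1.486 — both > 1, two phases present.
Newton–Raphson from β = 0.62:
  β = 0.620: g = -0.1875, g' = -0.509 → β = 0.252
  β = 0.252: g = -0.0258, g' = -0.413 → β = 0.189
  β = 0.189: g = 0.0002, g' = -0.419 → β = 0.190
Converged at β = 0.190.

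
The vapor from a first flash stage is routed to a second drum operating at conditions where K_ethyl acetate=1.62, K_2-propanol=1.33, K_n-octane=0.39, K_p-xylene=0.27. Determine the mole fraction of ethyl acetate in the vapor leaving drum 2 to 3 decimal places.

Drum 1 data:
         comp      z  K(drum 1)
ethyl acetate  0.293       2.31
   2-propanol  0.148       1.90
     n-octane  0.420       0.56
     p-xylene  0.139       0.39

Drum 1:
Material balance + equilibrium reduce to Σ zᵢ(Kᵢ−1)/(1+ψ₁(Kᵢ−1)) = 0.
g(0) = ΣzᵢKᵢ − 1 = 0.247 and g(1) = 1 − Σzᵢ/Kᵢ = -0.311, so a root lies in (0, 1).
Newton–Raphson from ψ₁ = 0.52:
  ψ₁ = 0.520: g = -0.0448, g' = -0.481 → ψ₁ = 0.427
Converged at ψ₁ = 0.427.
Drum-1 compositions:
  ethyl acetate: x = 0.188, y = 0.434
  2-propanol: x = 0.107, y = 0.203
  n-octane: x = 0.517, y = 0.290
  p-xylene: x = 0.188, y = 0.073
Drum-2 feed = drum-1 vapor: z₂ = (0.4339, 0.2031, 0.2897, 0.0733).
Drum 2:
Rachford–Rice: g(ψ₂) = Σ zᵢ(Kᵢ−1)/(1+ψ₂(Kᵢ−1)) = 0.
g(0) = ΣzᵢKᵢ − 1 = 0.106 and g(1) = 1 − Σzᵢ/Kᵢ = -0.435, so a root lies in (0, 1).
Newton–Raphson from ψ₂ = 0.32:
  ψ₂ = 0.320: g = -0.0043, g' = -0.367 → ψ₂ = 0.308
Converged at ψ₂ = 0.308.
  ethyl acetate: x = 0.364, y = 0.590
  2-propanol: x = 0.184, y = 0.245
  n-octane: x = 0.357, y = 0.139
  p-xylene: x = 0.095, y = 0.026

y_ethyl acetate (drum 2) = 0.590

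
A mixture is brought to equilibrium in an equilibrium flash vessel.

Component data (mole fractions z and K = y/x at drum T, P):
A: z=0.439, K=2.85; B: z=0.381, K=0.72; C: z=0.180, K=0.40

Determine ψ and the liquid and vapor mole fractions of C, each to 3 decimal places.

ψ = 0.767, x_C = 0.333, y_C = 0.133

Let ψ = V/F and solve Σ zᵢ(Kᵢ−1)/(1+ψ(Kᵢ−1)) = 0.
Check two-phase: ΣzᵢKᵢ = 1.597 > 1 and Σzᵢ/Kᵢ = 1.133 > 1, so g(0) = 0.597 > 0 and g(1) = -0.133 < 0.
Iterate (Newton) starting at ψ = 0.5:
  ψ = 0.500: g = 0.1436, g' = -0.578 → ψ = 0.748
  ψ = 0.748: g = 0.0096, g' = -0.526 → ψ = 0.767
Converged at ψ = 0.767.
Compositions from xᵢ = zᵢ/(1+ψ(Kᵢ−1)), yᵢ = Kᵢxᵢ:
  A: x = 0.182, y = 0.517
  B: x = 0.485, y = 0.349
  C: x = 0.333, y = 0.133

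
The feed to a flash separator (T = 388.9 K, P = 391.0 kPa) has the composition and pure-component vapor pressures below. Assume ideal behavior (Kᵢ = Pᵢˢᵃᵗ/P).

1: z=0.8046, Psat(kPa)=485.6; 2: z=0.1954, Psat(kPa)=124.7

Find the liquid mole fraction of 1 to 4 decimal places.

Raoult's law: Kᵢ = Pᵢˢᵃᵗ/P = Pᵢˢᵃᵗ/391.0.
  K_1 = 485.6/391.0 = 1.241944, K_2 = 124.7/391.0 = 0.318926
Binary case is linear: z₁(K₁−1)(1+β(K₂−1)) + z₂(K₂−1)(1+β(K₁−1)) = 0
⇒ β = [z₁(K₁−1)+z₂(K₂−1)] / [−(K₁−1)(K₂−1)] = 0.06159/0.16478 = 0.3737
Compositions from xᵢ = zᵢ/(1+β(Kᵢ−1)), yᵢ = Kᵢxᵢ:
  1: x = 0.7379, y = 0.9164
  2: x = 0.2621, y = 0.0836

x_1 = 0.7379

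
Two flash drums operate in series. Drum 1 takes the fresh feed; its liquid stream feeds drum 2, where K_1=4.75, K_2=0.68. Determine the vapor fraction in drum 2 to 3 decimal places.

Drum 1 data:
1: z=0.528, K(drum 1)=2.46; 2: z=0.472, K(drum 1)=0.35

Drum 1:
Let ψ₁ = V/F and solve Σ zᵢ(Kᵢ−1)/(1+ψ₁(Kᵢ−1)) = 0.
g(0) = ΣzᵢKᵢ − 1 = 0.464 and g(1) = 1 − Σzᵢ/Kᵢ = -0.563, so a root lies in (0, 1).
Binary case is linear: z₁(K₁−1)(1+ψ₁(K₂−1)) + z₂(K₂−1)(1+ψ₁(K₁−1)) = 0
⇒ ψ₁ = [z₁(K₁−1)+z₂(K₂−1)] / [−(K₁−1)(K₂−1)] = 0.4641/0.9490 = 0.489
Drum-1 compositions:
  1: x = 0.308, y = 0.758
  2: x = 0.692, y = 0.242
Drum-2 feed = drum-1 liquid: z₂ = (0.3081, 0.6919).
Drum 2:
Let ψ₂ = V/F and solve Σ zᵢ(Kᵢ−1)/(1+ψ₂(Kᵢ−1)) = 0.
Check two-phase: ΣzᵢKᵢ = 1.934 > 1 and Σzᵢ/Kᵢ = 1.082 > 1, so g(0) = 0.934 > 0 and g(1) = -0.082 < 0.
Iterate (Newton) starting at ψ₂ = 0.59:
  ψ₂ = 0.590: g = 0.0866, g' = -0.527 → ψ₂ = 0.754
  ψ₂ = 0.754: g = 0.0099, g' = -0.419 → ψ₂ = 0.778
Converged at ψ₂ = 0.778.
  1: x = 0.079, y = 0.373
  2: x = 0.921, y = 0.627

V/F (drum 2) = 0.778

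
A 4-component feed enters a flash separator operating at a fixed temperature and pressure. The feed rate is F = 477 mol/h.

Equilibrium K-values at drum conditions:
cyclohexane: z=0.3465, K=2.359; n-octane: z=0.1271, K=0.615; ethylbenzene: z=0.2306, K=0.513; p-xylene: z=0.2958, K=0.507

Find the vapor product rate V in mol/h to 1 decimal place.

Material balance + equilibrium reduce to Σ zᵢ(Kᵢ−1)/(1+ψ(Kᵢ−1)) = 0.
Feasibility: ΣzᵢKᵢ = 1.1638, Σzᵢ/Kᵢ = 1.3865 — both > 1, two phases present.
Newton–Raphson from ψ = 0.51:
  ψ = 0.5100: g = -0.12698, g' = -0.4775 → ψ = 0.2441
  ψ = 0.2441: g = 0.00637, g' = -0.5472 → ψ = 0.2557
  ψ = 0.2557: g = 0.00004, g' = -0.5411 → ψ = 0.2558
Converged at ψ = 0.2558.
Then V = ψ·F = 0.2558·477 = 122.0 mol/h and L = F − V = 355.0 mol/h.

V = 122.0 mol/h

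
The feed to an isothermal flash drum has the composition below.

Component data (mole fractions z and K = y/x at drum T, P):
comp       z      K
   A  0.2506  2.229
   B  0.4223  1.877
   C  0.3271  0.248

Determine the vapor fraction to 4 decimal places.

Iterate (Newton) starting at ψ = 0.63:
  ψ = 0.6300: g = -0.05529, g' = -0.9230 → ψ = 0.5701
  ψ = 0.5701: g = -0.00256, g' = -0.8420 → ψ = 0.5671
Converged at ψ = 0.5670.

ψ = 0.5670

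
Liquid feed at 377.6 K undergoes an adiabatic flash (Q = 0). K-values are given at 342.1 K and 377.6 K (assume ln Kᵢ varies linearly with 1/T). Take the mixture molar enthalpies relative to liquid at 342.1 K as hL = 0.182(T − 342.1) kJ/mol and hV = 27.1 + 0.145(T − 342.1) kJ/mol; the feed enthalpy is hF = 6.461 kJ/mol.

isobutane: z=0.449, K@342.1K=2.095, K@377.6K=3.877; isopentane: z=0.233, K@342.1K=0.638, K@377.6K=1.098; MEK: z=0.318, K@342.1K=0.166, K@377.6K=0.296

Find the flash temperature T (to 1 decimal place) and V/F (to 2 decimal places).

T = 343.7 K, V/F = 0.23

Adiabatic flash: solve Rachford–Rice at each trial T, then check hF = ψ·hV(T) + (1−ψ)·hL(T).
  T = 342.1 K: K = (2.095, 0.638, 0.166), RR gives ψ = 0.192, H_out = 5.197 kJ/mol
  T = 377.6 K: K = (3.877, 1.098, 0.296), RR gives ψ = 0.708, H_out = 24.727 kJ/mol
  T = 359.9 K: K = (2.896, 0.849, 0.225), RR gives ψ = 0.496, H_out = 16.365 kJ/mol
  T = 351.0 K: K = (2.473, 0.739, 0.194), RR gives ψ = 0.365, H_out = 11.383 kJ/mol
  T = 346.6 K: K = (2.281, 0.688, 0.180), RR gives ψ = 0.286, H_out = 8.530 kJ/mol
  T = 344.4 K: K = (2.189, 0.663, 0.173), RR gives ψ = 0.242, H_out = 6.963 kJ/mol
Linear interpolation between T = 342.1 (H_out = 5.197) and T = 344.4 (H_out = 6.963) on hF = 6.461 gives T ≈ 343.7 K, at which ψ = 0.23.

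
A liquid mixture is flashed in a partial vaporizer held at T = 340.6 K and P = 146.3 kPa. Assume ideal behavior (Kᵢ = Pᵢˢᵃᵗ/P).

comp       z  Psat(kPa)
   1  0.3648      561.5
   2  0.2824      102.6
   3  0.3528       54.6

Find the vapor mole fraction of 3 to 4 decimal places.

Raoult's law: Kᵢ = Pᵢˢᵃᵗ/P = Pᵢˢᵃᵗ/146.3.
  K_1 = 561.5/146.3 = 3.838004, K_2 = 102.6/146.3 = 0.701299, K_3 = 54.6/146.3 = 0.373206
Let β = V/F and solve Σ zᵢ(Kᵢ−1)/(1+β(Kᵢ−1)) = 0.
Check two-phase: ΣzᵢKᵢ = 1.7298 > 1 and Σzᵢ/Kᵢ = 1.4431 > 1, so g(0) = 0.7298 > 0 and g(1) = -0.4431 < 0.
Iterate (Newton) starting at β = 0.5:
  β = 0.5000: g = 0.00676, g' = -0.8310 → β = 0.5081
  β = 0.5081: g = 0.00002, g' = -0.8261 → β = 0.5082
Converged at β = 0.5082.
Compositions from xᵢ = zᵢ/(1+β(Kᵢ−1)), yᵢ = Kᵢxᵢ:
  1: x = 0.1494, y = 0.5733
  2: x = 0.3329, y = 0.2335
  3: x = 0.5177, y = 0.1932

y_3 = 0.1932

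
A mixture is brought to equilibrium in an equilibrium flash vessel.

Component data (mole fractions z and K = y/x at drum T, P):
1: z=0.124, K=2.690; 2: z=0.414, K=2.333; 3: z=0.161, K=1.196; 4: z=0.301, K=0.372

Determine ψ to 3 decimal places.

ψ = 0.805

Newton iteration, ψ⁰ = 0.5:
  ψ = 0.500: g = 0.1979, g' = -0.626 → ψ = 0.816
  ψ = 0.816: g = -0.0081, g' = -0.735 → ψ = 0.805
Converged at ψ = 0.805.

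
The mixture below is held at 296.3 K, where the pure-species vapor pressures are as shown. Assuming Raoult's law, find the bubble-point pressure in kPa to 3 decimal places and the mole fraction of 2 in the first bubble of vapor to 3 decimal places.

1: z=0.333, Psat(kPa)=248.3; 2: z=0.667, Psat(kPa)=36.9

Pbub = 107.296 kPa, y_2 = 0.229

At the bubble point ψ → 0, so ΣzᵢKᵢ = 1 with Kᵢ = Pᵢˢᵃᵗ/P ⇒ P = ΣzᵢPᵢˢᵃᵗ.
P = 0.333·248.3 + 0.667·36.9 = 107.296 kPa
yᵢ = zᵢPᵢˢᵃᵗ/P ⇒ y_2 = 0.667·36.9/107.296 = 0.229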